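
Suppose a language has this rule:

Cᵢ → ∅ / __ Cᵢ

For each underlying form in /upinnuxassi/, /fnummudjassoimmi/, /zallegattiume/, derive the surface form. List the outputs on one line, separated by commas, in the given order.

upinuxasi, fnumudjasoimi, zalegatiume

/upinnuxassi/: /nn/ is a geminate; the first /n/ deletes. /ss/ is a geminate; the first /s/ deletes. → [upinuxasi].
/fnummudjassoimmi/: /mm/ is a geminate; the first /m/ deletes. /ss/ is a geminate; the first /s/ deletes. /mm/ is a geminate; the first /m/ deletes. → [fnumudjasoimi].
/zallegattiume/: /ll/ is a geminate; the first /l/ deletes. /tt/ is a geminate; the first /t/ deletes. → [zalegatiume].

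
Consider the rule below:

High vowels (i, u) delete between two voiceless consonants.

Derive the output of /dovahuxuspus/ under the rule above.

dovahxsps

/u/ is a high vowel flanked by voiceless consonants /h/ and /x/, so it deletes.
/u/ is a high vowel flanked by voiceless consonants /x/ and /s/, so it deletes.
/u/ is a high vowel flanked by voiceless consonants /p/ and /s/, so it deletes.
Surface form: [dovahxsps].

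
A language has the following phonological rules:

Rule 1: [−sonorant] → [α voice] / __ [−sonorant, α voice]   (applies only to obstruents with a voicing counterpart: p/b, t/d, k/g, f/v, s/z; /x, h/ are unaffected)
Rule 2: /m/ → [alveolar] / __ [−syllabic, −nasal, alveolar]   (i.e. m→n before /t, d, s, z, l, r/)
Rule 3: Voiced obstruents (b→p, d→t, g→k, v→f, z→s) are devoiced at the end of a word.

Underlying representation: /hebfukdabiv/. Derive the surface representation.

hepfugdabif

Rule 1 (regressive voicing assimilation): /b/ precedes the voiceless obstruent /f/, so it devoices to [p] by assimilation. /k/ precedes the voiced obstruent /d/, so it voices to [g] by assimilation. /hebfukdabiv/ → hepfugdabiv.
Rule 2 (nasal place assimilation): no segment meets the environment; /hepfugdabiv/ is unchanged.
Rule 3 (final devoicing): /v/ is a voiced obstruent in word-final position, so it devoices to [f]. /hepfugdabiv/ → hepfugdabif.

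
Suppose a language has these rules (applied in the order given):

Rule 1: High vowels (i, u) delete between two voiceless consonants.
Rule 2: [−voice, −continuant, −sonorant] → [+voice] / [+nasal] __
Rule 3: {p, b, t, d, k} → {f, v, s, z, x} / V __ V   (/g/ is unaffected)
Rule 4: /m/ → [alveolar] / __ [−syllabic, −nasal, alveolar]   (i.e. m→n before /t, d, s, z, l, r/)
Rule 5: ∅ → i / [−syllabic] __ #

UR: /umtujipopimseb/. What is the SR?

Rule 1 (high vowel syncope): no segment meets the environment; /umtujipopimseb/ is unchanged.
Rule 2 (post-nasal voicing): /t/ is a voiceless stop immediately after the nasal /m/, so it voices to [d]. /umtujipopimseb/ → umdujipopimseb.
Rule 3 (intervocalic spirantization): /p/ is a stop between vowels /i/ and /o/, so it spirantizes to the fricative [f]. /p/ is a stop between vowels /o/ and /i/, so it spirantizes to the fricative [f]. /umdujipopimseb/ → umdujifofimseb.
Rule 4 (nasal place assimilation): /m/ precedes the alveolar consonant /d/, so it assimilates in place to [n]. /m/ precedes the alveolar consonant /s/, so it assimilates in place to [n]. /umdujifofimseb/ → undujifofinseb.
Rule 5 (final i-epenthesis): the form ends in the consonant /b/, so [i] is inserted word-finally. /undujifofinseb/ → undujifofinsebi.

undujifofinsebi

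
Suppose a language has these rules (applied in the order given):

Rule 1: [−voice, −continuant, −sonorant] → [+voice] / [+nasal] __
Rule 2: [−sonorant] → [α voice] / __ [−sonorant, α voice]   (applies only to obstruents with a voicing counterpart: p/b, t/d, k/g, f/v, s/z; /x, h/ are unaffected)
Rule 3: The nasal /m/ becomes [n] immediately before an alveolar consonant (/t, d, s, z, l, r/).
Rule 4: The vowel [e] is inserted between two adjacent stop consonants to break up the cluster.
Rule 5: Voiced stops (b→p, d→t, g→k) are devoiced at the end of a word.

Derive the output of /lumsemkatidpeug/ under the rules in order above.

lunsemgatitepeuk

Rule 1 (post-nasal voicing): /k/ is a voiceless stop immediately after the nasal /m/, so it voices to [g]. /lumsemkatidpeug/ → lumsemgatidpeug.
Rule 2 (regressive voicing assimilation): /d/ precedes the voiceless obstruent /p/, so it devoices to [t] by assimilation. /lumsemgatidpeug/ → lumsemgatitpeug.
Rule 3 (nasal place assimilation): /m/ precedes the alveolar consonant /s/, so it assimilates in place to [n]. /lumsemgatitpeug/ → lunsemgatitpeug.
Rule 4 (stop-cluster e-epenthesis): /t/ and /p/ form a stop–stop cluster, so [e] is inserted between them. /lunsemgatitpeug/ → lunsemgatitepeug.
Rule 5 (final devoicing): /g/ is a voiced stop in word-final position, so it devoices to [k]. /lunsemgatitepeug/ → lunsemgatitepeuk.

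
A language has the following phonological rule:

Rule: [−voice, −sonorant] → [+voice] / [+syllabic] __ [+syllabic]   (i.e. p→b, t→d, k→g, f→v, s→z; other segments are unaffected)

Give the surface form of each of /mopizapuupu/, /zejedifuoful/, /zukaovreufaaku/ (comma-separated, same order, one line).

/mopizapuupu/: /p/ is a voiceless obstruent between vowels /o/ and /i/, so it voices to [b]. /p/ is a voiceless obstruent between vowels /a/ and /u/, so it voices to [b]. /p/ is a voiceless obstruent between vowels /u/ and /u/, so it voices to [b]. → [mobizabuubu].
/zejedifuoful/: /f/ is a voiceless obstruent between vowels /i/ and /u/, so it voices to [v]. /f/ is a voiceless obstruent between vowels /o/ and /u/, so it voices to [v]. → [zejedivuovul].
/zukaovreufaaku/: /k/ is a voiceless obstruent between vowels /u/ and /a/, so it voices to [g]. /f/ is a voiceless obstruent between vowels /u/ and /a/, so it voices to [v]. /k/ is a voiceless obstruent between vowels /a/ and /u/, so it voices to [g]. → [zugaovreuvaagu].

mobizabuubu, zejedivuovul, zugaovreuvaagu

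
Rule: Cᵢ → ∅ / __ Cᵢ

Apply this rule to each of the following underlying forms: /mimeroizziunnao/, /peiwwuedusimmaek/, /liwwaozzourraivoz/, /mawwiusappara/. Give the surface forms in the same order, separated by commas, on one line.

/mimeroizziunnao/: /zz/ is a geminate; the first /z/ deletes. /nn/ is a geminate; the first /n/ deletes. → [mimeroiziunao].
/peiwwuedusimmaek/: /ww/ is a geminate; the first /w/ deletes. /mm/ is a geminate; the first /m/ deletes. → [peiwuedusimaek].
/liwwaozzourraivoz/: /ww/ is a geminate; the first /w/ deletes. /zz/ is a geminate; the first /z/ deletes. /rr/ is a geminate; the first /r/ deletes. → [liwaozouraivoz].
/mawwiusappara/: /ww/ is a geminate; the first /w/ deletes. /pp/ is a geminate; the first /p/ deletes. → [mawiusapara].

mimeroiziunao, peiwuedusimaek, liwaozouraivoz, mawiusapara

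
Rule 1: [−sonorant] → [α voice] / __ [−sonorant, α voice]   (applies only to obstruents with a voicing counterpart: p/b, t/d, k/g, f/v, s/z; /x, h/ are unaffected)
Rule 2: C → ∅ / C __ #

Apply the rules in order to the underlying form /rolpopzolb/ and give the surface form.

rolpobzol

Rule 1 (regressive voicing assimilation): /p/ precedes the voiced obstruent /z/, so it voices to [b] by assimilation. /rolpopzolb/ → rolpobzolb.
Rule 2 (final cluster simplification): /b/ is the second consonant of a word-final cluster /lb/, so it deletes. /rolpobzolb/ → rolpobzol.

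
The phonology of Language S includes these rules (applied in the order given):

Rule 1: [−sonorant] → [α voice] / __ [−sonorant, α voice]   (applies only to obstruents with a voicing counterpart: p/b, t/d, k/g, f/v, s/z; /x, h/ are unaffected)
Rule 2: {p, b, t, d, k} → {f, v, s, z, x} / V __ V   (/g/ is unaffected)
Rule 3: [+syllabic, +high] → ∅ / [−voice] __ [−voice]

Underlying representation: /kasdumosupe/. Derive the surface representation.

kazdumosfe

Rule 1 (regressive voicing assimilation): /s/ precedes the voiced obstruent /d/, so it voices to [z] by assimilation. /kasdumosupe/ → kazdumosupe.
Rule 2 (intervocalic spirantization): /p/ is a stop between vowels /u/ and /e/, so it spirantizes to the fricative [f]. /kazdumosupe/ → kazdumosufe.
Rule 3 (high vowel syncope): /u/ is a high vowel flanked by voiceless consonants /s/ and /f/, so it deletes. /kazdumosufe/ → kazdumosfe.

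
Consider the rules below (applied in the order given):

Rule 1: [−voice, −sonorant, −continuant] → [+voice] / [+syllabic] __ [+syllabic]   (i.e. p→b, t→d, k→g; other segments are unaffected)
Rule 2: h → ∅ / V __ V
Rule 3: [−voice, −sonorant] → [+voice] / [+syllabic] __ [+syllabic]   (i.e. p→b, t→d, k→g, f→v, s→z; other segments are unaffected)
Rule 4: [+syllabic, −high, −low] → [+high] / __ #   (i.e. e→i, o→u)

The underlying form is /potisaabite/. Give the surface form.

Rule 1 (intervocalic voicing): /t/ is a voiceless stop between vowels /o/ and /i/, so it voices to [d]. /t/ is a voiceless stop between vowels /i/ and /e/, so it voices to [d]. /potisaabite/ → podisaabide.
Rule 2 (intervocalic h-deletion): no segment meets the environment; /podisaabide/ is unchanged.
Rule 3 (intervocalic voicing): /s/ is a voiceless obstruent between vowels /i/ and /a/, so it voices to [z]. /podisaabide/ → podizaabide.
Rule 4 (final vowel raising): /e/ is a mid vowel in word-final position, so it raises to [i]. /podizaabide/ → podizaabidi.

podizaabidi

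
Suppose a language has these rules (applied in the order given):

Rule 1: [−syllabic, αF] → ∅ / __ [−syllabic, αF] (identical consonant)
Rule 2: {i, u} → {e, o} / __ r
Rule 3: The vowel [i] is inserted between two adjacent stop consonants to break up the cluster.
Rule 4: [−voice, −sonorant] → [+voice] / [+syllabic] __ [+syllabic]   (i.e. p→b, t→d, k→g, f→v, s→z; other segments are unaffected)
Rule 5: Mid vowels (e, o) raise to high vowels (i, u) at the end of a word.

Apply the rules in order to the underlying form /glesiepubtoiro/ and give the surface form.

gleziebubidoeru

Rule 1 (degemination): no segment meets the environment; /glesiepubtoiro/ is unchanged.
Rule 2 (pre-rhotic lowering): /i/ is a high vowel immediately before /r/, so it lowers to [e]. /glesiepubtoiro/ → glesiepubtoero.
Rule 3 (stop-cluster i-epenthesis): /b/ and /t/ form a stop–stop cluster, so [i] is inserted between them. /glesiepubtoero/ → glesiepubitoero.
Rule 4 (intervocalic voicing): /s/ is a voiceless obstruent between vowels /e/ and /i/, so it voices to [z]. /p/ is a voiceless obstruent between vowels /e/ and /u/, so it voices to [b]. /t/ is a voiceless obstruent between vowels /i/ and /o/, so it voices to [d]. /glesiepubitoero/ → gleziebubidoero.
Rule 5 (final vowel raising): /o/ is a mid vowel in word-final position, so it raises to [u]. /gleziebubidoero/ → gleziebubidoeru.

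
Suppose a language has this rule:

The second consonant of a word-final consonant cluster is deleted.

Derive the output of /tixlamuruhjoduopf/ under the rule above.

/f/ is the second consonant of a word-final cluster /pf/, so it deletes.
The other instances of /t/, /x/, /l/, /m/, /r/, /h/, /j/, /d/, /p/ do not occur in the required environment and remain unchanged.
Surface form: [tixlamuruhjoduop].

tixlamuruhjoduop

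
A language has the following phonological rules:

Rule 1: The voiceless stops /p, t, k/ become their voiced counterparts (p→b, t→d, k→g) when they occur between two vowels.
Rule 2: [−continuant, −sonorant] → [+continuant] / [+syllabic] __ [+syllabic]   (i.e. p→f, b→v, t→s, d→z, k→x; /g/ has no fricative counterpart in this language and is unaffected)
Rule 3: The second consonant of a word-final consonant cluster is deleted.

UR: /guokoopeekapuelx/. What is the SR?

Rule 1 (intervocalic voicing): /k/ is a voiceless stop between vowels /o/ and /o/, so it voices to [g]. /p/ is a voiceless stop between vowels /o/ and /e/, so it voices to [b]. /k/ is a voiceless stop between vowels /e/ and /a/, so it voices to [g]. /p/ is a voiceless stop between vowels /a/ and /u/, so it voices to [b]. /guokoopeekapuelx/ → guogoobeegabuelx.
Rule 2 (intervocalic spirantization): /b/ is a stop between vowels /o/ and /e/, so it spirantizes to the fricative [v]. /b/ is a stop between vowels /a/ and /u/, so it spirantizes to the fricative [v]. /guogoobeegabuelx/ → guogooveegavuelx.
Rule 3 (final cluster simplification): /x/ is the second consonant of a word-final cluster /lx/, so it deletes. /guogooveegavuelx/ → guogooveegavuel.

guogooveegavuel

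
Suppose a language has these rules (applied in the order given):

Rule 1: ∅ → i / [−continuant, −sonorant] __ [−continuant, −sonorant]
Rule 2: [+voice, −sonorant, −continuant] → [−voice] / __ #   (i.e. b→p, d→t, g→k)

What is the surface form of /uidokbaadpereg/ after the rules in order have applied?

Rule 1 (stop-cluster i-epenthesis): /k/ and /b/ form a stop–stop cluster, so [i] is inserted between them. /d/ and /p/ form a stop–stop cluster, so [i] is inserted between them. /uidokbaadpereg/ → uidokibaadipereg.
Rule 2 (final devoicing): /g/ is a voiced stop in word-final position, so it devoices to [k]. /uidokibaadipereg/ → uidokibaadiperek.

uidokibaadiperek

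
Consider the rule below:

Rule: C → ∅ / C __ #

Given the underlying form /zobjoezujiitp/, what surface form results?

zobjoezujiit

/p/ is the second consonant of a word-final cluster /tp/, so it deletes.
The other instances of /z/, /b/, /j/, /t/ do not occur in the required environment and remain unchanged.
Surface form: [zobjoezujiit].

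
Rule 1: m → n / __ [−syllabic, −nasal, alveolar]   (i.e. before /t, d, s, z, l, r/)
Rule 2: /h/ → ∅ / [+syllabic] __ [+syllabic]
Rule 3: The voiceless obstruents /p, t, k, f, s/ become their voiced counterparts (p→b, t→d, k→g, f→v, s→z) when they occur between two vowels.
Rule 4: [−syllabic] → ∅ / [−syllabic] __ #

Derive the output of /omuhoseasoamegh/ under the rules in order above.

Rule 1 (nasal place assimilation): no segment meets the environment; /omuhoseasoamegh/ is unchanged.
Rule 2 (intervocalic h-deletion): /h/ occurs between vowels /u/ and /o/, so it deletes. /omuhoseasoamegh/ → omuoseasoamegh.
Rule 3 (intervocalic voicing): /s/ is a voiceless obstruent between vowels /o/ and /e/, so it voices to [z]. /s/ is a voiceless obstruent between vowels /a/ and /o/, so it voices to [z]. /omuoseasoamegh/ → omuozeazoamegh.
Rule 4 (final cluster simplification): /h/ is the second consonant of a word-final cluster /gh/, so it deletes. /omuozeazoamegh/ → omuozeazoameg.

omuozeazoameg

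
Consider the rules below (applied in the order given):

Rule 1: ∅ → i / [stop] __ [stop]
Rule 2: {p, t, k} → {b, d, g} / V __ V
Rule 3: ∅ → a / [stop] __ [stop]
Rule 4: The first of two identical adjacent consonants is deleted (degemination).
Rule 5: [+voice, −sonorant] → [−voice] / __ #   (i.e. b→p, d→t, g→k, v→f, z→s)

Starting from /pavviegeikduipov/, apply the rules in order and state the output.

paviegeigiduibof

Rule 1 (stop-cluster i-epenthesis): /k/ and /d/ form a stop–stop cluster, so [i] is inserted between them. /pavviegeikduipov/ → pavviegeikiduipov.
Rule 2 (intervocalic voicing): /k/ is a voiceless stop between vowels /i/ and /i/, so it voices to [g]. /p/ is a voiceless stop between vowels /i/ and /o/, so it voices to [b]. /pavviegeikiduipov/ → pavviegeigiduibov.
Rule 3 (stop-cluster a-epenthesis): no segment meets the environment; /pavviegeigiduibov/ is unchanged.
Rule 4 (degemination): /vv/ is a geminate; the first /v/ deletes. /pavviegeigiduibov/ → paviegeigiduibov.
Rule 5 (final devoicing): /v/ is a voiced obstruent in word-final position, so it devoices to [f]. /paviegeigiduibov/ → paviegeigiduibof.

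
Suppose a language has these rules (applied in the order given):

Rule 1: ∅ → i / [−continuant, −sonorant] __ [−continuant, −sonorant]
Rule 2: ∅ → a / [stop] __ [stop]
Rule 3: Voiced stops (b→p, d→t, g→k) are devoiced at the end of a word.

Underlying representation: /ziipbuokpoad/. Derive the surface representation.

ziipibuokipoat

Rule 1 (stop-cluster i-epenthesis): /p/ and /b/ form a stop–stop cluster, so [i] is inserted between them. /k/ and /p/ form a stop–stop cluster, so [i] is inserted between them. /ziipbuokpoad/ → ziipibuokipoad.
Rule 2 (stop-cluster a-epenthesis): no segment meets the environment; /ziipibuokipoad/ is unchanged.
Rule 3 (final devoicing): /d/ is a voiced stop in word-final position, so it devoices to [t]. /ziipibuokipoad/ → ziipibuokipoat.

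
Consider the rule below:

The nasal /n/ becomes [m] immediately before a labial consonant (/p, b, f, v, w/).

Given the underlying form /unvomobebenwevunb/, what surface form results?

/n/ precedes the labial consonant /v/, so it assimilates in place to [m].
/n/ precedes the labial consonant /w/, so it assimilates in place to [m].
/n/ precedes the labial consonant /b/, so it assimilates in place to [m].
Surface form: [umvomobebemwevumb].

umvomobebemwevumb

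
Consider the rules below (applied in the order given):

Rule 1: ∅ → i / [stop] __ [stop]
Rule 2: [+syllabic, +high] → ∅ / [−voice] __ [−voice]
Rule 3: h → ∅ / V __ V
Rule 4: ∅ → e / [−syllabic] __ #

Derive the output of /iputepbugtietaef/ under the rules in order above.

Rule 1 (stop-cluster i-epenthesis): /p/ and /b/ form a stop–stop cluster, so [i] is inserted between them. /g/ and /t/ form a stop–stop cluster, so [i] is inserted between them. /iputepbugtietaef/ → iputepibugitietaef.
Rule 2 (high vowel syncope): /u/ is a high vowel flanked by voiceless consonants /p/ and /t/, so it deletes. /iputepibugitietaef/ → iptepibugitietaef.
Rule 3 (intervocalic h-deletion): no segment meets the environment; /iptepibugitietaef/ is unchanged.
Rule 4 (final e-epenthesis): the form ends in the consonant /f/, so [e] is inserted word-finally. /iptepibugitietaef/ → iptepibugitietaefe.

iptepibugitietaefe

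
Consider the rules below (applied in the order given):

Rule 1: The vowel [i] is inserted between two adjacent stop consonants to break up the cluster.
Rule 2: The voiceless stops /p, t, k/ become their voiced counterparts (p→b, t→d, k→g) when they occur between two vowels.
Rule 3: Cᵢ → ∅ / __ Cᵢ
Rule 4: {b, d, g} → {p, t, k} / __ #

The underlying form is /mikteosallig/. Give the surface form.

migideosalik

Rule 1 (stop-cluster i-epenthesis): /k/ and /t/ form a stop–stop cluster, so [i] is inserted between them. /mikteosallig/ → mikiteosallig.
Rule 2 (intervocalic voicing): /k/ is a voiceless stop between vowels /i/ and /i/, so it voices to [g]. /t/ is a voiceless stop between vowels /i/ and /e/, so it voices to [d]. /mikiteosallig/ → migideosallig.
Rule 3 (degemination): /ll/ is a geminate; the first /l/ deletes. /migideosallig/ → migideosalig.
Rule 4 (final devoicing): /g/ is a voiced stop in word-final position, so it devoices to [k]. /migideosalig/ → migideosalik.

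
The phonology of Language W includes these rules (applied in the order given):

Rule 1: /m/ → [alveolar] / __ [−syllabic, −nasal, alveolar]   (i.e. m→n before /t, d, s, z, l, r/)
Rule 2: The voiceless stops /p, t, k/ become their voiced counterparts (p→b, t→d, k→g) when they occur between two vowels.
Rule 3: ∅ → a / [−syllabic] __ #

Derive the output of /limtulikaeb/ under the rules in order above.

lintuligaeba

Rule 1 (nasal place assimilation): /m/ precedes the alveolar consonant /t/, so it assimilates in place to [n]. /limtulikaeb/ → lintulikaeb.
Rule 2 (intervocalic voicing): /k/ is a voiceless stop between vowels /i/ and /a/, so it voices to [g]. /lintulikaeb/ → lintuligaeb.
Rule 3 (final a-epenthesis): the form ends in the consonant /b/, so [a] is inserted word-finally. /lintuligaeb/ → lintuligaeba.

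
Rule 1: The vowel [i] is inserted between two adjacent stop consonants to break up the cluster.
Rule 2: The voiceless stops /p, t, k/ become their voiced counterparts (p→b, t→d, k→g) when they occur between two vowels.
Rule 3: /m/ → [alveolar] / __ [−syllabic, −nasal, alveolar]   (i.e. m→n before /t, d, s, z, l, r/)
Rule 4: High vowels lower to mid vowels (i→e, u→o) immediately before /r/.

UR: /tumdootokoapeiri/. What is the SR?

Rule 1 (stop-cluster i-epenthesis): no segment meets the environment; /tumdootokoapeiri/ is unchanged.
Rule 2 (intervocalic voicing): /t/ is a voiceless stop between vowels /o/ and /o/, so it voices to [d]. /k/ is a voiceless stop between vowels /o/ and /o/, so it voices to [g]. /p/ is a voiceless stop between vowels /a/ and /e/, so it voices to [b]. /tumdootokoapeiri/ → tumdoodogoabeiri.
Rule 3 (nasal place assimilation): /m/ precedes the alveolar consonant /d/, so it assimilates in place to [n]. /tumdoodogoabeiri/ → tundoodogoabeiri.
Rule 4 (pre-rhotic lowering): /i/ is a high vowel immediately before /r/, so it lowers to [e]. /tundoodogoabeiri/ → tundoodogoabeeri.

tundoodogoabeeri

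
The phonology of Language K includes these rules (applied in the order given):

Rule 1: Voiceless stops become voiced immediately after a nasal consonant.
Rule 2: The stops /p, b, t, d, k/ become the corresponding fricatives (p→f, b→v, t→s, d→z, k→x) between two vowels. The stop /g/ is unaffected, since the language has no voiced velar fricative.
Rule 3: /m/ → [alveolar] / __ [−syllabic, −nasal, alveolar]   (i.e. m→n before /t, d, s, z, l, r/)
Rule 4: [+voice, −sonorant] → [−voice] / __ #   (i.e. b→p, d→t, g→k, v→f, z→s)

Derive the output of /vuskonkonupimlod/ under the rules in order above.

vuskongonufinlot

Rule 1 (post-nasal voicing): /k/ is a voiceless stop immediately after the nasal /n/, so it voices to [g]. /vuskonkonupimlod/ → vuskongonupimlod.
Rule 2 (intervocalic spirantization): /p/ is a stop between vowels /u/ and /i/, so it spirantizes to the fricative [f]. /vuskongonupimlod/ → vuskongonufimlod.
Rule 3 (nasal place assimilation): /m/ precedes the alveolar consonant /l/, so it assimilates in place to [n]. /vuskongonufimlod/ → vuskongonufinlod.
Rule 4 (final devoicing): /d/ is a voiced obstruent in word-final position, so it devoices to [t]. /vuskongonufinlod/ → vuskongonufinlot.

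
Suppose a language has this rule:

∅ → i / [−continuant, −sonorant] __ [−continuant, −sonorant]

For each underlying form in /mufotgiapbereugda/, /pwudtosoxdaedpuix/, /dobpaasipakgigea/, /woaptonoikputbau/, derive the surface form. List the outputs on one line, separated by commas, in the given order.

mufotigiapibereugida, pwuditosoxdaedipuix, dobipaasipakigigea, woapitonoikiputibau

/mufotgiapbereugda/: /t/ and /g/ form a stop–stop cluster, so [i] is inserted between them. /p/ and /b/ form a stop–stop cluster, so [i] is inserted between them. /g/ and /d/ form a stop–stop cluster, so [i] is inserted between them. → [mufotigiapibereugida].
/pwudtosoxdaedpuix/: /d/ and /t/ form a stop–stop cluster, so [i] is inserted between them. /d/ and /p/ form a stop–stop cluster, so [i] is inserted between them. → [pwuditosoxdaedipuix].
/dobpaasipakgigea/: /b/ and /p/ form a stop–stop cluster, so [i] is inserted between them. /k/ and /g/ form a stop–stop cluster, so [i] is inserted between them. → [dobipaasipakigigea].
/woaptonoikputbau/: /p/ and /t/ form a stop–stop cluster, so [i] is inserted between them. /k/ and /p/ form a stop–stop cluster, so [i] is inserted between them. /t/ and /b/ form a stop–stop cluster, so [i] is inserted between them. → [woapitonoikiputibau].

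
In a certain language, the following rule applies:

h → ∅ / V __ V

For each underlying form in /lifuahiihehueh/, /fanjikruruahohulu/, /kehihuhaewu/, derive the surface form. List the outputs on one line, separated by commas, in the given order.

lifuaiieueh, fanjikruruaoulu, keiuaewu

/lifuahiihehueh/: /h/ occurs between vowels /a/ and /i/, so it deletes. /h/ occurs between vowels /i/ and /e/, so it deletes. /h/ occurs between vowels /e/ and /u/, so it deletes. → [lifuaiieueh].
/fanjikruruahohulu/: /h/ occurs between vowels /a/ and /o/, so it deletes. /h/ occurs between vowels /o/ and /u/, so it deletes. → [fanjikruruaoulu].
/kehihuhaewu/: /h/ occurs between vowels /e/ and /i/, so it deletes. /h/ occurs between vowels /i/ and /u/, so it deletes. /h/ occurs between vowels /u/ and /a/, so it deletes. → [keiuaewu].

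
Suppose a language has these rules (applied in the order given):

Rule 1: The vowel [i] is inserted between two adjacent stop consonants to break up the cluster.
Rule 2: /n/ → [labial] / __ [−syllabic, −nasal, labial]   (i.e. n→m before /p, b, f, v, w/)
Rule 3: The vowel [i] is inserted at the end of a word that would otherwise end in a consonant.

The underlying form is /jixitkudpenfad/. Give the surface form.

jixitikudipemfadi

Rule 1 (stop-cluster i-epenthesis): /t/ and /k/ form a stop–stop cluster, so [i] is inserted between them. /d/ and /p/ form a stop–stop cluster, so [i] is inserted between them. /jixitkudpenfad/ → jixitikudipenfad.
Rule 2 (nasal place assimilation): /n/ precedes the labial consonant /f/, so it assimilates in place to [m]. /jixitikudipenfad/ → jixitikudipemfad.
Rule 3 (final i-epenthesis): the form ends in the consonant /d/, so [i] is inserted word-finally. /jixitikudipemfad/ → jixitikudipemfadi.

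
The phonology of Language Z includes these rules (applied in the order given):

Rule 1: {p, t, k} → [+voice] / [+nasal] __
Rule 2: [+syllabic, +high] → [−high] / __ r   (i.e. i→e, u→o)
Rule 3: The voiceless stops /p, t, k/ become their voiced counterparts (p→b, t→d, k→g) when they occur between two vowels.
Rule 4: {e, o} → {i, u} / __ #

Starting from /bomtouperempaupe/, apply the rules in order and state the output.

bomdouberembaubi

Rule 1 (post-nasal voicing): /t/ is a voiceless stop immediately after the nasal /m/, so it voices to [d]. /p/ is a voiceless stop immediately after the nasal /m/, so it voices to [b]. /bomtouperempaupe/ → bomdouperembaupe.
Rule 2 (pre-rhotic lowering): no segment meets the environment; /bomdouperembaupe/ is unchanged.
Rule 3 (intervocalic voicing): /p/ is a voiceless stop between vowels /u/ and /e/, so it voices to [b]. /p/ is a voiceless stop between vowels /u/ and /e/, so it voices to [b]. /bomdouperembaupe/ → bomdouberembaube.
Rule 4 (final vowel raising): /e/ is a mid vowel in word-final position, so it raises to [i]. /bomdouberembaube/ → bomdouberembaubi.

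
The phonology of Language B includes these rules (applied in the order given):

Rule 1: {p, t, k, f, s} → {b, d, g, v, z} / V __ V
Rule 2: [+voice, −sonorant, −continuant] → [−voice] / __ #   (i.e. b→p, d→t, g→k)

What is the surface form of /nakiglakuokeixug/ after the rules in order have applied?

Rule 1 (intervocalic voicing): /k/ is a voiceless obstruent between vowels /a/ and /i/, so it voices to [g]. /k/ is a voiceless obstruent between vowels /a/ and /u/, so it voices to [g]. /k/ is a voiceless obstruent between vowels /o/ and /e/, so it voices to [g]. /nakiglakuokeixug/ → nagiglaguogeixug.
Rule 2 (final devoicing): /g/ is a voiced stop in word-final position, so it devoices to [k]. /nagiglaguogeixug/ → nagiglaguogeixuk.

nagiglaguogeixuk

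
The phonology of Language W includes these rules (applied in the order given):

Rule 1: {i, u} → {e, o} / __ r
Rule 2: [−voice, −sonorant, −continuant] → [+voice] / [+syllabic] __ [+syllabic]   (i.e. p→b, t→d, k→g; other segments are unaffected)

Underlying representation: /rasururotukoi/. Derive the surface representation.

Rule 1 (pre-rhotic lowering): /u/ is a high vowel immediately before /r/, so it lowers to [o]. /u/ is a high vowel immediately before /r/, so it lowers to [o]. /rasururotukoi/ → rasororotukoi.
Rule 2 (intervocalic voicing): /t/ is a voiceless stop between vowels /o/ and /u/, so it voices to [d]. /k/ is a voiceless stop between vowels /u/ and /o/, so it voices to [g]. /rasororotukoi/ → rasororodugoi.

rasororodugoi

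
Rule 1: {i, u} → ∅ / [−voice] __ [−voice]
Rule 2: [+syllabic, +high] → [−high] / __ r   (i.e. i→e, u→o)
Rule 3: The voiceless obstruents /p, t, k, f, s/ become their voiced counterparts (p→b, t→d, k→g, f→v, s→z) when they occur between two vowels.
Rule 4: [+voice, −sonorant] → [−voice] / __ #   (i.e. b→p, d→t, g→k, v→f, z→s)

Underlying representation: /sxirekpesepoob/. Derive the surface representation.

sxerekpezeboop

Rule 1 (high vowel syncope): no segment meets the environment; /sxirekpesepoob/ is unchanged.
Rule 2 (pre-rhotic lowering): /i/ is a high vowel immediately before /r/, so it lowers to [e]. /sxirekpesepoob/ → sxerekpesepoob.
Rule 3 (intervocalic voicing): /s/ is a voiceless obstruent between vowels /e/ and /e/, so it voices to [z]. /p/ is a voiceless obstruent between vowels /e/ and /o/, so it voices to [b]. /sxerekpesepoob/ → sxerekpezeboob.
Rule 4 (final devoicing): /b/ is a voiced obstruent in word-final position, so it devoices to [p]. /sxerekpezeboob/ → sxerekpezeboop.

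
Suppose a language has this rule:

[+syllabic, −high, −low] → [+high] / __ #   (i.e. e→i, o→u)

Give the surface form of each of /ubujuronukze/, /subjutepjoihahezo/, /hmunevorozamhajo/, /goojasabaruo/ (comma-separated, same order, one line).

/ubujuronukze/: /e/ is a mid vowel in word-final position, so it raises to [i]. → [ubujuronukzi].
/subjutepjoihahezo/: /o/ is a mid vowel in word-final position, so it raises to [u]. → [subjutepjoihahezu].
/hmunevorozamhajo/: /o/ is a mid vowel in word-final position, so it raises to [u]. → [hmunevorozamhaju].
/goojasabaruo/: /o/ is a mid vowel in word-final position, so it raises to [u]. → [goojasabaruu].

ubujuronukzi, subjutepjoihahezu, hmunevorozamhaju, goojasabaruu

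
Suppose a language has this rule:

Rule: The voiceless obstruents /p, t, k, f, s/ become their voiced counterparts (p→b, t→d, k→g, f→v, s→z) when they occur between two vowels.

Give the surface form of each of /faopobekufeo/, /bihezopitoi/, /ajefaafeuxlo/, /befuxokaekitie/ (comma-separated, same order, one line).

faobobeguveo, bihezobidoi, ajevaaveuxlo, bevuxogaegidie

/faopobekufeo/: /p/ is a voiceless obstruent between vowels /o/ and /o/, so it voices to [b]. /k/ is a voiceless obstruent between vowels /e/ and /u/, so it voices to [g]. /f/ is a voiceless obstruent between vowels /u/ and /e/, so it voices to [v]. → [faobobeguveo].
/bihezopitoi/: /p/ is a voiceless obstruent between vowels /o/ and /i/, so it voices to [b]. /t/ is a voiceless obstruent between vowels /i/ and /o/, so it voices to [d]. → [bihezobidoi].
/ajefaafeuxlo/: /f/ is a voiceless obstruent between vowels /e/ and /a/, so it voices to [v]. /f/ is a voiceless obstruent between vowels /a/ and /e/, so it voices to [v]. → [ajevaaveuxlo].
/befuxokaekitie/: /f/ is a voiceless obstruent between vowels /e/ and /u/, so it voices to [v]. /k/ is a voiceless obstruent between vowels /o/ and /a/, so it voices to [g]. /k/ is a voiceless obstruent between vowels /e/ and /i/, so it voices to [g]. /t/ is a voiceless obstruent between vowels /i/ and /i/, so it voices to [d]. → [bevuxogaegidie].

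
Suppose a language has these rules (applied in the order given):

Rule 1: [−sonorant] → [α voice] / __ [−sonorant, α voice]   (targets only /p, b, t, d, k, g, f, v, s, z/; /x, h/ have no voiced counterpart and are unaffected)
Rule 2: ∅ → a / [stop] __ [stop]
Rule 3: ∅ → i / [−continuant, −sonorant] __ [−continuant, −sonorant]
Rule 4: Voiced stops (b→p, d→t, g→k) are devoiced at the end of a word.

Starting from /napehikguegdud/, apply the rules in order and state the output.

napehigaguegadut

Rule 1 (regressive voicing assimilation): /k/ precedes the voiced obstruent /g/, so it voices to [g] by assimilation. /napehikguegdud/ → napehigguegdud.
Rule 2 (stop-cluster a-epenthesis): /g/ and /g/ form a stop–stop cluster, so [a] is inserted between them. /g/ and /d/ form a stop–stop cluster, so [a] is inserted between them. /napehigguegdud/ → napehigaguegadud.
Rule 3 (stop-cluster i-epenthesis): no segment meets the environment; /napehigaguegadud/ is unchanged.
Rule 4 (final devoicing): /d/ is a voiced stop in word-final position, so it devoices to [t]. /napehigaguegadud/ → napehigaguegadut.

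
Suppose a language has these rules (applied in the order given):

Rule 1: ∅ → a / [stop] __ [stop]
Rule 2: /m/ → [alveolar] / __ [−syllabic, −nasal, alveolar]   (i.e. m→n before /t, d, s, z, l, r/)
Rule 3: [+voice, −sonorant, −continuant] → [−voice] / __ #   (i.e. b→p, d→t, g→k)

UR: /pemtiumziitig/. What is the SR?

Rule 1 (stop-cluster a-epenthesis): no segment meets the environment; /pemtiumziitig/ is unchanged.
Rule 2 (nasal place assimilation): /m/ precedes the alveolar consonant /t/, so it assimilates in place to [n]. /m/ precedes the alveolar consonant /z/, so it assimilates in place to [n]. /pemtiumziitig/ → pentiunziitig.
Rule 3 (final devoicing): /g/ is a voiced stop in word-final position, so it devoices to [k]. /pentiunziitig/ → pentiunziitik.

pentiunziitik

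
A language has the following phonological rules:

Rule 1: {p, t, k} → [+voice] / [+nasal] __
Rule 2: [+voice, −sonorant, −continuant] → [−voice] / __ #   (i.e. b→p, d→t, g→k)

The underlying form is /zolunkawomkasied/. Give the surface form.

zolungawomgasiet

Rule 1 (post-nasal voicing): /k/ is a voiceless stop immediately after the nasal /n/, so it voices to [g]. /k/ is a voiceless stop immediately after the nasal /m/, so it voices to [g]. /zolunkawomkasied/ → zolungawomgasied.
Rule 2 (final devoicing): /d/ is a voiced stop in word-final position, so it devoices to [t]. /zolungawomgasied/ → zolungawomgasiet.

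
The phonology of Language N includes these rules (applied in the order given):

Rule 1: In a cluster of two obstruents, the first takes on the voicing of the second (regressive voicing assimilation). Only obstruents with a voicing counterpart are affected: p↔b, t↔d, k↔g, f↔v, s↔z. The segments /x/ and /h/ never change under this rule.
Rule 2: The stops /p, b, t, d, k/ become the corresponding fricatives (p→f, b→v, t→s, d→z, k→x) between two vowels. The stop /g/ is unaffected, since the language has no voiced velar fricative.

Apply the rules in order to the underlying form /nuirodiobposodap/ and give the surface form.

Rule 1 (regressive voicing assimilation): /b/ precedes the voiceless obstruent /p/, so it devoices to [p] by assimilation. /nuirodiobposodap/ → nuirodiopposodap.
Rule 2 (intervocalic spirantization): /d/ is a stop between vowels /o/ and /i/, so it spirantizes to the fricative [z]. /d/ is a stop between vowels /o/ and /a/, so it spirantizes to the fricative [z]. /nuirodiopposodap/ → nuiroziopposozap.

nuiroziopposozap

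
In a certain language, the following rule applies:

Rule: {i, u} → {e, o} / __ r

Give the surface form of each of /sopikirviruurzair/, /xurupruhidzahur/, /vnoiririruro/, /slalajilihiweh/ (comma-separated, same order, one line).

/sopikirviruurzair/: /i/ is a high vowel immediately before /r/, so it lowers to [e]. /i/ is a high vowel immediately before /r/, so it lowers to [e]. /u/ is a high vowel immediately before /r/, so it lowers to [o]. /i/ is a high vowel immediately before /r/, so it lowers to [e]. → [sopikerveruorzaer].
/xurupruhidzahur/: /u/ is a high vowel immediately before /r/, so it lowers to [o]. /u/ is a high vowel immediately before /r/, so it lowers to [o]. → [xorupruhidzahor].
/vnoiririruro/: /i/ is a high vowel immediately before /r/, so it lowers to [e]. /i/ is a high vowel immediately before /r/, so it lowers to [e]. /i/ is a high vowel immediately before /r/, so it lowers to [e]. /u/ is a high vowel immediately before /r/, so it lowers to [o]. → [vnoerereroro].
/slalajilihiweh/: the rule's environment is not met; surfaces unchanged as [slalajilihiweh].

sopikerveruorzaer, xorupruhidzahor, vnoerereroro, slalajilihiweh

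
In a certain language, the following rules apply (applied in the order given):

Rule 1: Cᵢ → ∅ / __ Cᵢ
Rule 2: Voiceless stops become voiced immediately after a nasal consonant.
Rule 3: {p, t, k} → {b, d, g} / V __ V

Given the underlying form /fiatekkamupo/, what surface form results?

fiadegamubo

Rule 1 (degemination): /kk/ is a geminate; the first /k/ deletes. /fiatekkamupo/ → fiatekamupo.
Rule 2 (post-nasal voicing): no segment meets the environment; /fiatekamupo/ is unchanged.
Rule 3 (intervocalic voicing): /t/ is a voiceless stop between vowels /a/ and /e/, so it voices to [d]. /k/ is a voiceless stop between vowels /e/ and /a/, so it voices to [g]. /p/ is a voiceless stop between vowels /u/ and /o/, so it voices to [b]. /fiatekamupo/ → fiadegamubo.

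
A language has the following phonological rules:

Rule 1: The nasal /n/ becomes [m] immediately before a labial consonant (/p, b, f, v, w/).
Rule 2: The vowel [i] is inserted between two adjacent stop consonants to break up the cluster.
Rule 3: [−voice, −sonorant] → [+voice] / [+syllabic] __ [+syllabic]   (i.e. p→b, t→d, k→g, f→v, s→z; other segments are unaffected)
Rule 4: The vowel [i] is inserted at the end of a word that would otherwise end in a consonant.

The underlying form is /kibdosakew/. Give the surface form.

kibidozagewi

Rule 1 (nasal place assimilation): no segment meets the environment; /kibdosakew/ is unchanged.
Rule 2 (stop-cluster i-epenthesis): /b/ and /d/ form a stop–stop cluster, so [i] is inserted between them. /kibdosakew/ → kibidosakew.
Rule 3 (intervocalic voicing): /s/ is a voiceless obstruent between vowels /o/ and /a/, so it voices to [z]. /k/ is a voiceless obstruent between vowels /a/ and /e/, so it voices to [g]. /kibidosakew/ → kibidozagew.
Rule 4 (final i-epenthesis): the form ends in the consonant /w/, so [i] is inserted word-finally. /kibidozagew/ → kibidozagewi.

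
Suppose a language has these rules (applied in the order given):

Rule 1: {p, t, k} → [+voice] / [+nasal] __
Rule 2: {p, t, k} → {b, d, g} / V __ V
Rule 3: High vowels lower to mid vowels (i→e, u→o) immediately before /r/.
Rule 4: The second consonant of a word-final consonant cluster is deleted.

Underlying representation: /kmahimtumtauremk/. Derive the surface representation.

Rule 1 (post-nasal voicing): /t/ is a voiceless stop immediately after the nasal /m/, so it voices to [d]. /t/ is a voiceless stop immediately after the nasal /m/, so it voices to [d]. /k/ is a voiceless stop immediately after the nasal /m/, so it voices to [g]. /kmahimtumtauremk/ → kmahimdumdauremg.
Rule 2 (intervocalic voicing): no segment meets the environment; /kmahimdumdauremg/ is unchanged.
Rule 3 (pre-rhotic lowering): /u/ is a high vowel immediately before /r/, so it lowers to [o]. /kmahimdumdauremg/ → kmahimdumdaoremg.
Rule 4 (final cluster simplification): /g/ is the second consonant of a word-final cluster /mg/, so it deletes. /kmahimdumdaoremg/ → kmahimdumdaorem.

kmahimdumdaorem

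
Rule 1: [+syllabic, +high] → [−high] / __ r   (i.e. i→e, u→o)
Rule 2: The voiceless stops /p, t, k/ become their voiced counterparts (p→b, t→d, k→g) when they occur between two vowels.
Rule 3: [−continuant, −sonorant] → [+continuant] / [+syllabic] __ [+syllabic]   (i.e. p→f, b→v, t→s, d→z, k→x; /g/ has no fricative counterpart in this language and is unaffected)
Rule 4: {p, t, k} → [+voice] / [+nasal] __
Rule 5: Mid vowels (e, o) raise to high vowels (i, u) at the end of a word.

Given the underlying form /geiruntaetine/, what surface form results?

geerundaezini

Rule 1 (pre-rhotic lowering): /i/ is a high vowel immediately before /r/, so it lowers to [e]. /geiruntaetine/ → geeruntaetine.
Rule 2 (intervocalic voicing): /t/ is a voiceless stop between vowels /e/ and /i/, so it voices to [d]. /geeruntaetine/ → geeruntaedine.
Rule 3 (intervocalic spirantization): /d/ is a stop between vowels /e/ and /i/, so it spirantizes to the fricative [z]. /geeruntaedine/ → geeruntaezine.
Rule 4 (post-nasal voicing): /t/ is a voiceless stop immediately after the nasal /n/, so it voices to [d]. /geeruntaezine/ → geerundaezine.
Rule 5 (final vowel raising): /e/ is a mid vowel in word-final position, so it raises to [i]. /geerundaezine/ → geerundaezini.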